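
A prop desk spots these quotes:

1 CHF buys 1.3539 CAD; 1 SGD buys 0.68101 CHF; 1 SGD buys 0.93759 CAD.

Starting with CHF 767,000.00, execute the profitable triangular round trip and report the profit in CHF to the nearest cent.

Profit: CHF 12,952.68

Profitable loop is CHF → SGD → CAD → CHF:
CHF 767,000.00 ÷ 0.68101 = SGD 1,126,268.34
SGD 1,126,268.34 × 0.93759 = CAD 1,055,977.93
CAD 1,055,977.93 ÷ 1.3539 = CHF 779,952.68
Profit = CHF 779,952.68 − CHF 767,000.00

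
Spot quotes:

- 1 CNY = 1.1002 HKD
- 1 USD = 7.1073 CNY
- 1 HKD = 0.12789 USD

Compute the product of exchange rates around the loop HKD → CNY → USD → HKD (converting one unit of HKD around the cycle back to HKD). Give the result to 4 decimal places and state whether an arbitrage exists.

Around HKD → CNY → USD → HKD: 1 ÷ 1.1002 ÷ 7.1073 ÷ 0.12789 = 0.999970
Product ≈ 1 (deviation 0.003%, within rounding noise).

1.0000 (no arbitrage)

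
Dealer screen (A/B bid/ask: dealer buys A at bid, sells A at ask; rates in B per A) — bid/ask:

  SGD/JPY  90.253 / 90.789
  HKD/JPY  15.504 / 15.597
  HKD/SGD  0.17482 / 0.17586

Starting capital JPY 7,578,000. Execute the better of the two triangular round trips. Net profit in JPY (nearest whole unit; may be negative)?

Best loop JPY → HKD → SGD → JPY:
JPY 7,578,000 ÷ 15.597 (buy HKD at ask) = HKD 485,862.67
HKD 485,862.67 × 0.17482 (sell HKD at bid) = SGD 84,938.51
SGD 84,938.51 × 90.253 (sell SGD at bid) = JPY 7,665,955

Net profit: JPY 87,955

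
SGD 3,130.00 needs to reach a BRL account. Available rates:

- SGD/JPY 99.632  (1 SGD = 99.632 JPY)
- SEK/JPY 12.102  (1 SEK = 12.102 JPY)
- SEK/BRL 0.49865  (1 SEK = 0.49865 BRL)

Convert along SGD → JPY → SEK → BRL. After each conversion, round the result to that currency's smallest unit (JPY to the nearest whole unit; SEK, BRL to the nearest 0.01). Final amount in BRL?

SGD 3,130.00 × 99.632 = JPY 311,848
JPY 311,848 ÷ 12.102 = SEK 25,768.30
SEK 25,768.30 × 0.49865 = BRL 12,849.36

BRL 12,849.36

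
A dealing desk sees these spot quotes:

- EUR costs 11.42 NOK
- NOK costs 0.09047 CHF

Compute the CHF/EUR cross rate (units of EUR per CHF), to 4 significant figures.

1 CHF ÷ 0.09047 = 11.0534 NOK
11.0534 NOK ÷ 11.42 = 0.967897 EUR

CHF/EUR = 0.9679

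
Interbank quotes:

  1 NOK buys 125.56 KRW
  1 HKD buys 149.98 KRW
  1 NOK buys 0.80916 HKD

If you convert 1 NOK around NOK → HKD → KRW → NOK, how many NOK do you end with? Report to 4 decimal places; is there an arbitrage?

0.9665 (arbitrage exists)

Around NOK → HKD → KRW → NOK: 1 × 0.80916 × 149.98 ÷ 125.56 = 0.966532
Product < 1; profitable direction is NOK → KRW → HKD → NOK.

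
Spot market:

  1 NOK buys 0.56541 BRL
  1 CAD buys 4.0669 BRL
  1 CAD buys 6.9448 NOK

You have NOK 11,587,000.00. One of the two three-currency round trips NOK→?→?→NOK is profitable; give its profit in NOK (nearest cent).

Profit: NOK 413,829.68

Profitable loop is NOK → CAD → BRL → NOK:
NOK 11,587,000.00 ÷ 6.9448 = CAD 1,668,442.58
CAD 1,668,442.58 × 4.0669 = BRL 6,785,389.11
BRL 6,785,389.11 ÷ 0.56541 = NOK 12,000,829.68
Profit = NOK 12,000,829.68 − NOK 11,587,000.00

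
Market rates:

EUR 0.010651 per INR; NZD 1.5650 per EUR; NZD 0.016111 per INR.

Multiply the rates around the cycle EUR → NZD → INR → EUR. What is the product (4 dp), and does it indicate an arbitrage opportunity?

1.0346 (arbitrage exists)

Around EUR → NZD → INR → EUR: 1 × 1.5650 ÷ 0.016111 × 0.010651 = 1.034623
Product > 1; profitable direction is EUR → NZD → INR → EUR.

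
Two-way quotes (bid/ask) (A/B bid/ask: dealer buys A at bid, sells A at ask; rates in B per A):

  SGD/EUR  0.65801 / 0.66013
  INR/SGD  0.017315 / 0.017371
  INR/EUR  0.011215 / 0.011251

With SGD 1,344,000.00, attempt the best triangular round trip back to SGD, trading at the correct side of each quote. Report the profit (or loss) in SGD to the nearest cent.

Net profit: SGD 17,015.70

Best loop SGD → EUR → INR → SGD:
SGD 1,344,000.00 × 0.65801 (sell SGD at bid) = EUR 884,365.44
EUR 884,365.44 ÷ 0.011251 (buy INR at ask) = INR 78,603,274.38
INR 78,603,274.38 × 0.017315 (sell INR at bid) = SGD 1,361,015.70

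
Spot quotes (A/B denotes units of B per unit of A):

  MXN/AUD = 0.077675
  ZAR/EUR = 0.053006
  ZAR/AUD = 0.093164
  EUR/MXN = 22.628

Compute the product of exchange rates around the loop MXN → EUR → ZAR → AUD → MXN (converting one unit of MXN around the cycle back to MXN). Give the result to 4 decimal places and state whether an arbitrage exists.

Around MXN → EUR → ZAR → AUD → MXN: 1 ÷ 22.628 ÷ 0.053006 × 0.093164 ÷ 0.077675 = 0.999990
Product ≈ 1 (deviation 0.001%, within rounding noise).

1.0000 (no arbitrage)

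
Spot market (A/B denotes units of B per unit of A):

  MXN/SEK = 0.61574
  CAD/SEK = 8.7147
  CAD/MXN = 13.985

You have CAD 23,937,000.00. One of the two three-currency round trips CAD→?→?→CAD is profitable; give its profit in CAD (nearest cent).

Profitable loop is CAD → SEK → MXN → CAD:
CAD 23,937,000.00 × 8.7147 = SEK 208,603,773.90
SEK 208,603,773.90 ÷ 0.61574 = MXN 338,785,483.97
MXN 338,785,483.97 ÷ 13.985 = CAD 24,224,918.41
Profit = CAD 24,224,918.41 − CAD 23,937,000.00

Profit: CAD 287,918.41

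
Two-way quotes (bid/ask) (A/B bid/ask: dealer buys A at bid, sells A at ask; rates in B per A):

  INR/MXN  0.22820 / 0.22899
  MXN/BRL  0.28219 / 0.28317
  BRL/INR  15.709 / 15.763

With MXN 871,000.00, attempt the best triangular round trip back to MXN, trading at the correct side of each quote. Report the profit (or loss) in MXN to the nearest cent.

Net profit: MXN 10,097.47

Best loop MXN → BRL → INR → MXN:
MXN 871,000.00 × 0.28219 (sell MXN at bid) = BRL 245,787.49
BRL 245,787.49 × 15.709 (sell BRL at bid) = INR 3,861,075.68
INR 3,861,075.68 × 0.22820 (sell INR at bid) = MXN 881,097.47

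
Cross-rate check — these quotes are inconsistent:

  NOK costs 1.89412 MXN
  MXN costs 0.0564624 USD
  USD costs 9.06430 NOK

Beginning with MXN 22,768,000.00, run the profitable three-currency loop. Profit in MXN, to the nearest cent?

Profit: MXN 718,796.65

Profitable loop is MXN → NOK → USD → MXN:
MXN 22,768,000.00 ÷ 1.89412 = NOK 12,020,357.74
NOK 12,020,357.74 ÷ 9.06430 = USD 1,326,120.91
USD 1,326,120.91 ÷ 0.0564624 = MXN 23,486,796.65
Profit = MXN 23,486,796.65 − MXN 22,768,000.00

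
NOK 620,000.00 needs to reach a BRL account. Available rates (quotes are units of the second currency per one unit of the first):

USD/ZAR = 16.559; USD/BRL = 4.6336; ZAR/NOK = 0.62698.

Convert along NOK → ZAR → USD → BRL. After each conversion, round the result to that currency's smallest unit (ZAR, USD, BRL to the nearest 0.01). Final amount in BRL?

BRL 276,708.44

NOK 620,000.00 ÷ 0.62698 = ZAR 988,867.27
ZAR 988,867.27 ÷ 16.559 = USD 59,717.81
USD 59,717.81 × 4.6336 = BRL 276,708.44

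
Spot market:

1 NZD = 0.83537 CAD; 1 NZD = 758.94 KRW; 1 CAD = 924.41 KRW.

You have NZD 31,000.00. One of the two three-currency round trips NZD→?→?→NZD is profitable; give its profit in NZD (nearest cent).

Profitable loop is NZD → CAD → KRW → NZD:
NZD 31,000.00 × 0.83537 = CAD 25,896.47
CAD 25,896.47 × 924.41 = KRW 23,938,956
KRW 23,938,956 ÷ 758.94 = NZD 31,542.62
Profit = NZD 31,542.62 − NZD 31,000.00

Profit: NZD 542.62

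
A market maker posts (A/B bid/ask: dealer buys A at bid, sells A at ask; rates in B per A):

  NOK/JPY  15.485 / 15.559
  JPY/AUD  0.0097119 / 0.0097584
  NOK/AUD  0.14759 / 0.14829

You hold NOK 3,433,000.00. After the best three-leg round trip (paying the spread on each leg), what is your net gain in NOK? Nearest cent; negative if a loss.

Best loop NOK → JPY → AUD → NOK:
NOK 3,433,000.00 × 15.485 (sell NOK at bid) = JPY 53,160,005
JPY 53,160,005 × 0.0097119 (sell JPY at bid) = AUD 516,284.65
AUD 516,284.65 ÷ 0.14829 (buy NOK at ask) = NOK 3,481,587.78

Net profit: NOK 48,587.78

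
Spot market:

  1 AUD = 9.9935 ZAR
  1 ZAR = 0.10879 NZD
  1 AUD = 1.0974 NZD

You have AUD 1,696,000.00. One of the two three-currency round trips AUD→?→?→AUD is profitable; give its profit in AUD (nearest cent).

Profit: AUD 15,922.93

Profitable loop is AUD → NZD → ZAR → AUD:
AUD 1,696,000.00 × 1.0974 = NZD 1,861,190.40
NZD 1,861,190.40 ÷ 0.10879 = ZAR 17,108,101.85
ZAR 17,108,101.85 ÷ 9.9935 = AUD 1,711,922.93
Profit = AUD 1,711,922.93 − AUD 1,696,000.00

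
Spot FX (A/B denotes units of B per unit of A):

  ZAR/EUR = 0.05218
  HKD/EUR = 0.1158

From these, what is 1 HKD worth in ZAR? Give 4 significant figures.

HKD/ZAR = 2.219

1 HKD × 0.1158 = 0.1158 EUR
0.1158 EUR ÷ 0.05218 = 2.21924 ZAR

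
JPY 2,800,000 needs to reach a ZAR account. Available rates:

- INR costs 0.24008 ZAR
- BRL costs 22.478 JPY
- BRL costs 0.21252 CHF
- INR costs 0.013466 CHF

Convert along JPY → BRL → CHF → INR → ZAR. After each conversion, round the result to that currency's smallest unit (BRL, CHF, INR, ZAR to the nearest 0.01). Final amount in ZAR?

ZAR 471,973.46

JPY 2,800,000 ÷ 22.478 = BRL 124,566.24
BRL 124,566.24 × 0.21252 = CHF 26,472.82
CHF 26,472.82 ÷ 0.013466 = INR 1,965,900.79
INR 1,965,900.79 × 0.24008 = ZAR 471,973.46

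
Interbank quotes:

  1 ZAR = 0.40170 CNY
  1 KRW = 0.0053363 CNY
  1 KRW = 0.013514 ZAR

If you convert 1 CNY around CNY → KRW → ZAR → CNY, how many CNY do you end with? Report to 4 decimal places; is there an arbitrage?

1.0173 (arbitrage exists)

Around CNY → KRW → ZAR → CNY: 1 ÷ 0.0053363 × 0.013514 × 0.40170 = 1.017292
Product > 1; profitable direction is CNY → KRW → ZAR → CNY.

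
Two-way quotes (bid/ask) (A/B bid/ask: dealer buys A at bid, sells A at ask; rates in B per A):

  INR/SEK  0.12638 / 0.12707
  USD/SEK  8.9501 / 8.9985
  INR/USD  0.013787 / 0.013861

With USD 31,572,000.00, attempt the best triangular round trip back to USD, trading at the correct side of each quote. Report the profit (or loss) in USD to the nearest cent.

Net profit: USD 418,112.00

Best loop USD → INR → SEK → USD:
USD 31,572,000.00 ÷ 0.013861 (buy INR at ask) = INR 2,277,757,737.54
INR 2,277,757,737.54 × 0.12638 (sell INR at bid) = SEK 287,863,022.87
SEK 287,863,022.87 ÷ 8.9985 (buy USD at ask) = USD 31,990,112.00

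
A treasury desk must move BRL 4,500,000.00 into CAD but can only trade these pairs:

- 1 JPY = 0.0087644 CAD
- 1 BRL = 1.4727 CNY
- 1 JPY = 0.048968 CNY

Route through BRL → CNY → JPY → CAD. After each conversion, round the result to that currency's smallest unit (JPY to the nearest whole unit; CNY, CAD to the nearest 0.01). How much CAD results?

BRL 4,500,000.00 × 1.4727 = CNY 6,627,150.00
CNY 6,627,150.00 ÷ 0.048968 = JPY 135,336,342
JPY 135,336,342 × 0.0087644 = CAD 1,186,141.84

CAD 1,186,141.84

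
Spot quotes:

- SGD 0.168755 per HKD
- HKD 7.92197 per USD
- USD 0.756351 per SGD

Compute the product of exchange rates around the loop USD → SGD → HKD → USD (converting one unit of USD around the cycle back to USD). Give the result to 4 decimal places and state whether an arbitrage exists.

Around USD → SGD → HKD → USD: 1 ÷ 0.756351 ÷ 0.168755 ÷ 7.92197 = 0.988978
Product < 1; profitable direction is USD → HKD → SGD → USD.

0.9890 (arbitrage exists)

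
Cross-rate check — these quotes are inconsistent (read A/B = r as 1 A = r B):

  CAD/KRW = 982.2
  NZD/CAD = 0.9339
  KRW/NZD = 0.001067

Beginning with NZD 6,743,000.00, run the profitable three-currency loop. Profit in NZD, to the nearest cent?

Profitable loop is NZD → KRW → CAD → NZD:
NZD 6,743,000.00 ÷ 0.001067 = KRW 6,319,587,629
KRW 6,319,587,629 ÷ 982.2 = CAD 6,434,114.87
CAD 6,434,114.87 ÷ 0.9339 = NZD 6,889,511.59
Profit = NZD 6,889,511.59 − NZD 6,743,000.00

Profit: NZD 146,511.59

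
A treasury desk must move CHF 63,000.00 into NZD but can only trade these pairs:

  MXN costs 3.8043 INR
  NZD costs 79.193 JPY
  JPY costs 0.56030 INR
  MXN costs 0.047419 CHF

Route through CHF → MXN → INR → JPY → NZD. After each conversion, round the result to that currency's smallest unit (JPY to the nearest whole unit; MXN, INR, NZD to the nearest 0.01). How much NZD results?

CHF 63,000.00 ÷ 0.047419 = MXN 1,328,581.37
MXN 1,328,581.37 × 3.8043 = INR 5,054,322.11
INR 5,054,322.11 ÷ 0.56030 = JPY 9,020,743
JPY 9,020,743 ÷ 79.193 = NZD 113,908.34

NZD 113,908.34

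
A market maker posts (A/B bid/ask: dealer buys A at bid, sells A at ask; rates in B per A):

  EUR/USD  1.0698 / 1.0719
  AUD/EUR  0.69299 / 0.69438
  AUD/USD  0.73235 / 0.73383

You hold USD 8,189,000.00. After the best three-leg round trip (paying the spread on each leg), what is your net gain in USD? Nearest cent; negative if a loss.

Best loop USD → AUD → EUR → USD:
USD 8,189,000.00 ÷ 0.73383 (buy AUD at ask) = AUD 11,159,260.32
AUD 11,159,260.32 × 0.69299 (sell AUD at bid) = EUR 7,733,255.81
EUR 7,733,255.81 × 1.0698 (sell EUR at bid) = USD 8,273,037.06

Net profit: USD 84,037.06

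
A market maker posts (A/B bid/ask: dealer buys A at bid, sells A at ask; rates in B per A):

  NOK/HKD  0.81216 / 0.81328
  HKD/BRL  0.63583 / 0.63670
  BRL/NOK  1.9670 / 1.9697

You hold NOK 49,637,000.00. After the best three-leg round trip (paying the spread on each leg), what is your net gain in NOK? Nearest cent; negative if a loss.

Best loop NOK → HKD → BRL → NOK:
NOK 49,637,000.00 × 0.81216 (sell NOK at bid) = HKD 40,313,185.92
HKD 40,313,185.92 × 0.63583 (sell HKD at bid) = BRL 25,632,333.00
BRL 25,632,333.00 × 1.9670 (sell BRL at bid) = NOK 50,418,799.02

Net profit: NOK 781,799.02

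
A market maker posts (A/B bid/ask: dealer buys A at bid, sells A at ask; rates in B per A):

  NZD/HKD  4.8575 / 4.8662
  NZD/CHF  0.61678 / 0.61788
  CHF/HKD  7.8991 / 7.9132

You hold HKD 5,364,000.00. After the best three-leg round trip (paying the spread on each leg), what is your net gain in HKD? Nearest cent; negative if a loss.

Net profit: HKD 6,400.93

Best loop HKD → NZD → CHF → HKD:
HKD 5,364,000.00 ÷ 4.8662 (buy NZD at ask) = NZD 1,102,297.48
NZD 1,102,297.48 × 0.61678 (sell NZD at bid) = CHF 679,875.04
CHF 679,875.04 × 7.8991 (sell CHF at bid) = HKD 5,370,400.93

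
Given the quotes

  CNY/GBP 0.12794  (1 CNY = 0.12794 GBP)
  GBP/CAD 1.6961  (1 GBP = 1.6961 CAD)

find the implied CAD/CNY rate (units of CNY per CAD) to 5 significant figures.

1 CAD ÷ 1.6961 = 0.589588 GBP
0.589588 GBP ÷ 0.12794 = 4.60832 CNY

CAD/CNY = 4.6083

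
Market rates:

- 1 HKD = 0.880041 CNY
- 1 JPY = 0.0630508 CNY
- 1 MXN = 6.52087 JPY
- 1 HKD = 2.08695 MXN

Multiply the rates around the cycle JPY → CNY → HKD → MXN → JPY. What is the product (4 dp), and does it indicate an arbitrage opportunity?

Around JPY → CNY → HKD → MXN → JPY: 1 × 0.0630508 ÷ 0.880041 × 2.08695 × 6.52087 = 0.975001
Product < 1; profitable direction is JPY → MXN → HKD → CNY → JPY.

0.9750 (arbitrage exists)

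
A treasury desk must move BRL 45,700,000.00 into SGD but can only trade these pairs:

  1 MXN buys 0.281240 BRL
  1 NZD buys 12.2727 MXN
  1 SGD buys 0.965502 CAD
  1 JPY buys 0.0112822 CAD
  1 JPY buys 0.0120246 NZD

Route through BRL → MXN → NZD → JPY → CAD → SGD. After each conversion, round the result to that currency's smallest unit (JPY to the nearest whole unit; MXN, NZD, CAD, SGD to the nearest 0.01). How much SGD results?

SGD 12,866,753.19

BRL 45,700,000.00 ÷ 0.281240 = MXN 162,494,666.48
MXN 162,494,666.48 ÷ 12.2727 = NZD 13,240,335.58
NZD 13,240,335.58 ÷ 0.0120246 = JPY 1,101,104,035
JPY 1,101,104,035 × 0.0112822 = CAD 12,422,875.94
CAD 12,422,875.94 ÷ 0.965502 = SGD 12,866,753.19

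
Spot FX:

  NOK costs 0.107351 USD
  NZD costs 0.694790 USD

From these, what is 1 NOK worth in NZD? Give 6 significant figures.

1 NOK × 0.107351 = 0.107351 USD
0.107351 USD ÷ 0.694790 = 0.154509 NZD

NOK/NZD = 0.154509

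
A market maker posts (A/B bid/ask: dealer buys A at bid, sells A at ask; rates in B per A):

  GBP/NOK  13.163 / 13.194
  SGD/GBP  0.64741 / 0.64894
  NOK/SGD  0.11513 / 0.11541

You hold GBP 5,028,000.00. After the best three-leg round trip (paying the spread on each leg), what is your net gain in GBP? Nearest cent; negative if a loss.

Net profit: GBP 60,277.68

Best loop GBP → SGD → NOK → GBP:
GBP 5,028,000.00 ÷ 0.64894 (buy SGD at ask) = SGD 7,748,019.85
SGD 7,748,019.85 ÷ 0.11541 (buy NOK at ask) = NOK 67,134,735.71
NOK 67,134,735.71 ÷ 13.194 (buy GBP at ask) = GBP 5,088,277.68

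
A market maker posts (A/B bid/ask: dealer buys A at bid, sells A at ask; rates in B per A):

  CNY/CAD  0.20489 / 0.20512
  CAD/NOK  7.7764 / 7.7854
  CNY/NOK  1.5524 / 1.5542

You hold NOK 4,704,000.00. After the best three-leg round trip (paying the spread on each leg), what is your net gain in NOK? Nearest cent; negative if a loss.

Best loop NOK → CNY → CAD → NOK:
NOK 4,704,000.00 ÷ 1.5542 (buy CNY at ask) = CNY 3,026,637.50
CNY 3,026,637.50 × 0.20489 (sell CNY at bid) = CAD 620,127.76
CAD 620,127.76 × 7.7764 (sell CAD at bid) = NOK 4,822,361.49

Net profit: NOK 118,361.49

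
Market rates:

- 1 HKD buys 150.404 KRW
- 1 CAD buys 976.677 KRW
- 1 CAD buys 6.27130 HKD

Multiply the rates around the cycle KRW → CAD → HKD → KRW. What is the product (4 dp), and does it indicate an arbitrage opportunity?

Around KRW → CAD → HKD → KRW: 1 ÷ 976.677 × 6.27130 × 150.404 = 0.965753
Product < 1; profitable direction is KRW → HKD → CAD → KRW.

0.9658 (arbitrage exists)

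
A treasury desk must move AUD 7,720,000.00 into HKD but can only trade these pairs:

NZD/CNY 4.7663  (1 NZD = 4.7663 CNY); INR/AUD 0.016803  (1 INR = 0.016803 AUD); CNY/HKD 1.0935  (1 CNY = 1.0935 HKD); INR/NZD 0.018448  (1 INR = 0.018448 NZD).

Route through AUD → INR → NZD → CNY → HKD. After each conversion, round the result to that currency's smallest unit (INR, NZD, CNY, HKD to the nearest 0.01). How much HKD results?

HKD 44,175,342.43

AUD 7,720,000.00 ÷ 0.016803 = INR 459,441,766.35
INR 459,441,766.35 × 0.018448 = NZD 8,475,781.71
NZD 8,475,781.71 × 4.7663 = CNY 40,398,118.36
CNY 40,398,118.36 × 1.0935 = HKD 44,175,342.43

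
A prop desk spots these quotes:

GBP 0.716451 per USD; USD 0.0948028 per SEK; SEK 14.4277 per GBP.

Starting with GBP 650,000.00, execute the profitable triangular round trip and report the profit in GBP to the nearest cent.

Profitable loop is GBP → USD → SEK → GBP:
GBP 650,000.00 ÷ 0.716451 = USD 907,249.76
USD 907,249.76 ÷ 0.0948028 = SEK 9,569,862.53
SEK 9,569,862.53 ÷ 14.4277 = GBP 663,297.86
Profit = GBP 663,297.86 − GBP 650,000.00

Profit: GBP 13,297.86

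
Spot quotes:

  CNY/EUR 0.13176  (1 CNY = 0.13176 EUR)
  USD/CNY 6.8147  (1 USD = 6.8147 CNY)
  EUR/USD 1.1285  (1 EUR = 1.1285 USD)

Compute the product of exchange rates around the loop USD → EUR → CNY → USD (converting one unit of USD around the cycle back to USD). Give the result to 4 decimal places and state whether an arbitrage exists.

0.9869 (arbitrage exists)

Around USD → EUR → CNY → USD: 1 ÷ 1.1285 ÷ 0.13176 ÷ 6.8147 = 0.986889
Product < 1; profitable direction is USD → CNY → EUR → USD.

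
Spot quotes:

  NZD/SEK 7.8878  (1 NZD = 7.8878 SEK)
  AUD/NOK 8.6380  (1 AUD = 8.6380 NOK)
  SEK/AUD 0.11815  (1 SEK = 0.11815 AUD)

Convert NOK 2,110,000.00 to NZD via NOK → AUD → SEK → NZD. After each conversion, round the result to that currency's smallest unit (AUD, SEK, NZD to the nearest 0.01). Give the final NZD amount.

NZD 262,107.62

NOK 2,110,000.00 ÷ 8.6380 = AUD 244,269.51
AUD 244,269.51 ÷ 0.11815 = SEK 2,067,452.48
SEK 2,067,452.48 ÷ 7.8878 = NZD 262,107.62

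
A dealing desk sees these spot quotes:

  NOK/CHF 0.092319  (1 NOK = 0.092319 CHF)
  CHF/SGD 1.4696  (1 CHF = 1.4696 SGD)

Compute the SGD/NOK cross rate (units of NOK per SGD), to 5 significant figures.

1 SGD ÷ 1.4696 = 0.680457 CHF
0.680457 CHF ÷ 0.092319 = 7.37072 NOK

SGD/NOK = 7.3707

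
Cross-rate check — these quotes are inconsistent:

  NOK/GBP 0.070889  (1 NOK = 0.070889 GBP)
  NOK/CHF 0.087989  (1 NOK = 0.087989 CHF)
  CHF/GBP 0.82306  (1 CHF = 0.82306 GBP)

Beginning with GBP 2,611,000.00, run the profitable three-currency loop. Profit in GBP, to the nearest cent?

Profitable loop is GBP → NOK → CHF → GBP:
GBP 2,611,000.00 ÷ 0.070889 = NOK 36,832,230.67
NOK 36,832,230.67 × 0.087989 = CHF 3,240,831.14
CHF 3,240,831.14 × 0.82306 = GBP 2,667,398.48
Profit = GBP 2,667,398.48 − GBP 2,611,000.00

Profit: GBP 56,398.48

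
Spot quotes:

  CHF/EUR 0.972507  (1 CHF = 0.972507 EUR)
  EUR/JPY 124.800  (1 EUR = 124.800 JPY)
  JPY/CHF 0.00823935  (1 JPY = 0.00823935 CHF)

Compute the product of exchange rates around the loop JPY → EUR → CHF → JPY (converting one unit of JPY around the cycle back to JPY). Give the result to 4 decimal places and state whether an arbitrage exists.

Around JPY → EUR → CHF → JPY: 1 ÷ 124.800 ÷ 0.972507 ÷ 0.00823935 = 0.999999
Product ≈ 1 (deviation 0.000%, within rounding noise).

1.0000 (no arbitrage)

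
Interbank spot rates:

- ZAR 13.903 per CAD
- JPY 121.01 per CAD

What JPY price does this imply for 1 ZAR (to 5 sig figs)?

1 ZAR ÷ 13.903 = 0.0719269 CAD
0.0719269 CAD × 121.01 = 8.70388 JPY

ZAR/JPY = 8.7039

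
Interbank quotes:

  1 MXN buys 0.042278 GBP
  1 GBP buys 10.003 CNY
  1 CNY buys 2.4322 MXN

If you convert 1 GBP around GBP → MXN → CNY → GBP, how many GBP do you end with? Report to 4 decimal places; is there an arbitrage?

0.9722 (arbitrage exists)

Around GBP → MXN → CNY → GBP: 1 ÷ 0.042278 ÷ 2.4322 ÷ 10.003 = 0.972201
Product < 1; profitable direction is GBP → CNY → MXN → GBP.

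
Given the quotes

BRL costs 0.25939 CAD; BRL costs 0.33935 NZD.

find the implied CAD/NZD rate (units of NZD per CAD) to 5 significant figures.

CAD/NZD = 1.3083

1 CAD ÷ 0.25939 = 3.8552 BRL
3.8552 BRL × 0.33935 = 1.30826 NZD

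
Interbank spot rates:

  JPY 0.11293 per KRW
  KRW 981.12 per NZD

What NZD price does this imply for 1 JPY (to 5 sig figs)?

1 JPY ÷ 0.11293 = 8.85504 KRW
8.85504 KRW ÷ 981.12 = 0.00902544 NZD

JPY/NZD = 0.0090254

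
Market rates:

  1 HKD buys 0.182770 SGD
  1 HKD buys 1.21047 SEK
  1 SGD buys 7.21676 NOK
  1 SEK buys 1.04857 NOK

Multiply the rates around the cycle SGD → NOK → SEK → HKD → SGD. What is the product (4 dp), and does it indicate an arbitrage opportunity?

1.0392 (arbitrage exists)

Around SGD → NOK → SEK → HKD → SGD: 1 × 7.21676 ÷ 1.04857 ÷ 1.21047 × 0.182770 = 1.039192
Product > 1; profitable direction is SGD → NOK → SEK → HKD → SGD.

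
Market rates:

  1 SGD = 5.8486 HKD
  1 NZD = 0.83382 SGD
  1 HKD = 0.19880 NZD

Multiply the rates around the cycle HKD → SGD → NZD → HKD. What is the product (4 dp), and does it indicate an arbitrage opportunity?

Around HKD → SGD → NZD → HKD: 1 ÷ 5.8486 ÷ 0.83382 ÷ 0.19880 = 1.031477
Product > 1; profitable direction is HKD → SGD → NZD → HKD.

1.0315 (arbitrage exists)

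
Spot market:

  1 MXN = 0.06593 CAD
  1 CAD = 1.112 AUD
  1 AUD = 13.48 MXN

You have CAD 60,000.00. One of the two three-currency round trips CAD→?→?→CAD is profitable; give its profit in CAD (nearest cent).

Profit: CAD 711.85

Profitable loop is CAD → MXN → AUD → CAD:
CAD 60,000.00 ÷ 0.06593 = MXN 910,056.12
MXN 910,056.12 ÷ 13.48 = AUD 67,511.58
AUD 67,511.58 ÷ 1.112 = CAD 60,711.85
Profit = CAD 60,711.85 − CAD 60,000.00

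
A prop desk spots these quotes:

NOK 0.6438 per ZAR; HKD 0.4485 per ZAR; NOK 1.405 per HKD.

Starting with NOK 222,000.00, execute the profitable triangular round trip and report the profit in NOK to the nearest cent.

Profitable loop is NOK → HKD → ZAR → NOK:
NOK 222,000.00 ÷ 1.405 = HKD 158,007.12
HKD 158,007.12 ÷ 0.4485 = ZAR 352,301.27
ZAR 352,301.27 × 0.6438 = NOK 226,811.55
Profit = NOK 226,811.55 − NOK 222,000.00

Profit: NOK 4,811.55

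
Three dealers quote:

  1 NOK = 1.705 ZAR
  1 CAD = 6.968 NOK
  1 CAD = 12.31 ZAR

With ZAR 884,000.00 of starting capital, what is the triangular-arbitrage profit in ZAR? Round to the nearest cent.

Profit: ZAR 31,962.71

Profitable loop is ZAR → NOK → CAD → ZAR:
ZAR 884,000.00 ÷ 1.705 = NOK 518,475.07
NOK 518,475.07 ÷ 6.968 = CAD 74,408.02
CAD 74,408.02 × 12.31 = ZAR 915,962.71
Profit = ZAR 915,962.71 − ZAR 884,000.00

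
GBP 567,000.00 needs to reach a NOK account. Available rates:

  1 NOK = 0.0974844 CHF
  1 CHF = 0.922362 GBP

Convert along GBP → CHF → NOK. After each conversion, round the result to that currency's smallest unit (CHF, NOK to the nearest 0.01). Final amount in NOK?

GBP 567,000.00 ÷ 0.922362 = CHF 614,726.11
CHF 614,726.11 ÷ 0.0974844 = NOK 6,305,892.12

NOK 6,305,892.12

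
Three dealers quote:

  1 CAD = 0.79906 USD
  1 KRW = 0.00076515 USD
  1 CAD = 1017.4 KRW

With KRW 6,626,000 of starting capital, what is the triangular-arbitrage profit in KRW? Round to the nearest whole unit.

Profit: KRW 175,309

Profitable loop is KRW → CAD → USD → KRW:
KRW 6,626,000 ÷ 1017.4 = CAD 6,512.68
CAD 6,512.68 × 0.79906 = USD 5,204.02
USD 5,204.02 ÷ 0.00076515 = KRW 6,801,309
Profit = KRW 6,801,309 − KRW 6,626,000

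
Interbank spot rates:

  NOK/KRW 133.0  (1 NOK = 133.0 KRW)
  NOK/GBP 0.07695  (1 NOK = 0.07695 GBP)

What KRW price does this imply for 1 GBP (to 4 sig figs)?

1 GBP ÷ 0.07695 = 12.9955 NOK
12.9955 NOK × 133.0 = 1728.4 KRW

GBP/KRW = 1728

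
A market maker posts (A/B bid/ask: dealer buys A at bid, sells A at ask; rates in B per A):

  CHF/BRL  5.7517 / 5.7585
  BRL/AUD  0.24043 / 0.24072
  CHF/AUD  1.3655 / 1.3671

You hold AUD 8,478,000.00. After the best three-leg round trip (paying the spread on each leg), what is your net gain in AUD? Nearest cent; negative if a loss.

Net profit: AUD 97,866.49

Best loop AUD → CHF → BRL → AUD:
AUD 8,478,000.00 ÷ 1.3671 (buy CHF at ask) = CHF 6,201,448.32
CHF 6,201,448.32 × 5.7517 (sell CHF at bid) = BRL 35,668,870.31
BRL 35,668,870.31 × 0.24043 (sell BRL at bid) = AUD 8,575,866.49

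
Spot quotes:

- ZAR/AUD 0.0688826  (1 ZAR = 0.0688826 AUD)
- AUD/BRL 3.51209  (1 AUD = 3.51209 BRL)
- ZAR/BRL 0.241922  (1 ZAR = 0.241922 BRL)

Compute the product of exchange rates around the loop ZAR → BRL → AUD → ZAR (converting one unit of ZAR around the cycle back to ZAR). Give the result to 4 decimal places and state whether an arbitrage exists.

Around ZAR → BRL → AUD → ZAR: 1 × 0.241922 ÷ 3.51209 ÷ 0.0688826 = 1.000000
Product ≈ 1 (deviation 0.000%, within rounding noise).

1.0000 (no arbitrage)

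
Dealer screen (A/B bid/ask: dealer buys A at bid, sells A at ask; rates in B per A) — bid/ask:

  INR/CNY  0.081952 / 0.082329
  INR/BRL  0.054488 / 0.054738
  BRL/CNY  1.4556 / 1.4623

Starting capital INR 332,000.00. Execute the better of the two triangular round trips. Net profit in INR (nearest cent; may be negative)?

Best loop INR → CNY → BRL → INR:
INR 332,000.00 × 0.081952 (sell INR at bid) = CNY 27,208.06
CNY 27,208.06 ÷ 1.4623 (buy BRL at ask) = BRL 18,606.35
BRL 18,606.35 ÷ 0.054738 (buy INR at ask) = INR 339,916.49

Net profit: INR 7,916.49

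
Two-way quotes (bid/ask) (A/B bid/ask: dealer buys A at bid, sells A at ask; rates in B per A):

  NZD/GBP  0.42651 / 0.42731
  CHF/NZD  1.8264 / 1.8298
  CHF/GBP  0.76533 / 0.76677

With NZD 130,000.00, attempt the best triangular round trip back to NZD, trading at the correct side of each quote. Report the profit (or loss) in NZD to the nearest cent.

Best loop NZD → GBP → CHF → NZD:
NZD 130,000.00 × 0.42651 (sell NZD at bid) = GBP 55,446.30
GBP 55,446.30 ÷ 0.76677 (buy CHF at ask) = CHF 72,311.51
CHF 72,311.51 × 1.8264 (sell CHF at bid) = NZD 132,069.75

Net profit: NZD 2,069.75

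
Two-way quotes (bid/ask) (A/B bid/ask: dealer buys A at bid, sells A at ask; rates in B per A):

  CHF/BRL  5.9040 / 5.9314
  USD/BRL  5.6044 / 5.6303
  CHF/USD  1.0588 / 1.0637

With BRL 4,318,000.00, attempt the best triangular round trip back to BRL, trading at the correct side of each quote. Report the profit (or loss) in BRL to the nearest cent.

Net profit: BRL 1,848.16

Best loop BRL → CHF → USD → BRL:
BRL 4,318,000.00 ÷ 5.9314 (buy CHF at ask) = CHF 727,990.02
CHF 727,990.02 × 1.0588 (sell CHF at bid) = USD 770,795.83
USD 770,795.83 × 5.6044 (sell USD at bid) = BRL 4,319,848.16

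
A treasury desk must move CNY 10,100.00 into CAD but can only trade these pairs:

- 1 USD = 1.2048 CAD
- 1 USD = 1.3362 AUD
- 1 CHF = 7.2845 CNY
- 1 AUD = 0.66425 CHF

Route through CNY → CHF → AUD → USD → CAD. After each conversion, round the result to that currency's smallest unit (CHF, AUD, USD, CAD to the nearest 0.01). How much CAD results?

CNY 10,100.00 ÷ 7.2845 = CHF 1,386.51
CHF 1,386.51 ÷ 0.66425 = AUD 2,087.33
AUD 2,087.33 ÷ 1.3362 = USD 1,562.14
USD 1,562.14 × 1.2048 = CAD 1,882.07

CAD 1,882.07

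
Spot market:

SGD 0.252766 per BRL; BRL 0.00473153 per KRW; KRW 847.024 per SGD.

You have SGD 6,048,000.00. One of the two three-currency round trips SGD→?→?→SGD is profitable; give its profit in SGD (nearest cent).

Profit: SGD 78,716.04

Profitable loop is SGD → KRW → BRL → SGD:
SGD 6,048,000.00 × 847.024 = KRW 5,122,801,152
KRW 5,122,801,152 × 0.00473153 = BRL 24,238,687.33
BRL 24,238,687.33 × 0.252766 = SGD 6,126,716.04
Profit = SGD 6,126,716.04 − SGD 6,048,000.00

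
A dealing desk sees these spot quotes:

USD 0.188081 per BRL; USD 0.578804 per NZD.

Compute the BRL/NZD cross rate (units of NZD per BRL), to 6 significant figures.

BRL/NZD = 0.324948

1 BRL × 0.188081 = 0.188081 USD
0.188081 USD ÷ 0.578804 = 0.324948 NZD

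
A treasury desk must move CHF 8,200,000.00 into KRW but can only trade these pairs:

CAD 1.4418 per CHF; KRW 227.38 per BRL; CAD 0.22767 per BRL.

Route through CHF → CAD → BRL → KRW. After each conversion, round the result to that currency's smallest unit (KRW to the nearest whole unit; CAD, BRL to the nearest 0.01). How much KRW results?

KRW 11,807,700,483

CHF 8,200,000.00 × 1.4418 = CAD 11,822,760.00
CAD 11,822,760.00 ÷ 0.22767 = BRL 51,929,371.46
BRL 51,929,371.46 × 227.38 = KRW 11,807,700,483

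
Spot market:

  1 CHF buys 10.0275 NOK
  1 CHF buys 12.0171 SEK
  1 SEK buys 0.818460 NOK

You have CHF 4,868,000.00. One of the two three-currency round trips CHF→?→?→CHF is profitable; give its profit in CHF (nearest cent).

Profit: CHF 95,020.92

Profitable loop is CHF → NOK → SEK → CHF:
CHF 4,868,000.00 × 10.0275 = NOK 48,813,870.00
NOK 48,813,870.00 ÷ 0.818460 = SEK 59,641,118.69
SEK 59,641,118.69 ÷ 12.0171 = CHF 4,963,020.92
Profit = CHF 4,963,020.92 − CHF 4,868,000.00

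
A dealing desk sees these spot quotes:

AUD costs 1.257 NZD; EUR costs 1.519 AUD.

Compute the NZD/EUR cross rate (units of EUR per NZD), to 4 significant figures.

1 NZD ÷ 1.257 = 0.795545 AUD
0.795545 AUD ÷ 1.519 = 0.523729 EUR

NZD/EUR = 0.5237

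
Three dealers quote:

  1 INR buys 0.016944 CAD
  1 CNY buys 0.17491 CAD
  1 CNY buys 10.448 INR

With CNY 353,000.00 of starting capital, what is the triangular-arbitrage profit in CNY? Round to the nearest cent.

Profitable loop is CNY → INR → CAD → CNY:
CNY 353,000.00 × 10.448 = INR 3,688,144.00
INR 3,688,144.00 × 0.016944 = CAD 62,491.91
CAD 62,491.91 ÷ 0.17491 = CNY 357,280.38
Profit = CNY 357,280.38 − CNY 353,000.00

Profit: CNY 4,280.38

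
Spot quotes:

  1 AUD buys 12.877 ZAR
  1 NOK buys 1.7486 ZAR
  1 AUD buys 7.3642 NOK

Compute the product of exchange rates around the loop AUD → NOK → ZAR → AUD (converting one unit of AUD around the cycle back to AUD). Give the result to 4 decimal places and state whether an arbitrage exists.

Around AUD → NOK → ZAR → AUD: 1 × 7.3642 × 1.7486 ÷ 12.877 = 1.000003
Product ≈ 1 (deviation 0.000%, within rounding noise).

1.0000 (no arbitrage)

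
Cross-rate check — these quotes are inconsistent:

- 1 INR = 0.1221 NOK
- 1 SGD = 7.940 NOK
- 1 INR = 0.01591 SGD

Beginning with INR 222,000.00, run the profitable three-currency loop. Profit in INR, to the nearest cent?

Profitable loop is INR → SGD → NOK → INR:
INR 222,000.00 × 0.01591 = SGD 3,532.02
SGD 3,532.02 × 7.940 = NOK 28,044.24
NOK 28,044.24 ÷ 0.1221 = INR 229,682.55
Profit = INR 229,682.55 − INR 222,000.00

Profit: INR 7,682.55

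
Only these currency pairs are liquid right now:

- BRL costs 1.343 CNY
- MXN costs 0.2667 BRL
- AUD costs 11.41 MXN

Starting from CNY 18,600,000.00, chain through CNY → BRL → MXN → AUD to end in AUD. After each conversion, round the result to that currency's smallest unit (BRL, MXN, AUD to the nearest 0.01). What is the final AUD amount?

AUD 4,551,224.63

CNY 18,600,000.00 ÷ 1.343 = BRL 13,849,590.47
BRL 13,849,590.47 ÷ 0.2667 = MXN 51,929,473.08
MXN 51,929,473.08 ÷ 11.41 = AUD 4,551,224.63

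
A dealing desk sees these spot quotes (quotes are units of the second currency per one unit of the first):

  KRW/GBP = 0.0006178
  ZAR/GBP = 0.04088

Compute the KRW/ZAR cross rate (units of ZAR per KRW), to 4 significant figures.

1 KRW × 0.0006178 = 0.0006178 GBP
0.0006178 GBP ÷ 0.04088 = 0.0151125 ZAR

KRW/ZAR = 0.01511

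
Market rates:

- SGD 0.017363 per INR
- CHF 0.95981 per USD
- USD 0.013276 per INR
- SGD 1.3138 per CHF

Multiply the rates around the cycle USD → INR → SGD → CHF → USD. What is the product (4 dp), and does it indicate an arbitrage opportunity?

Around USD → INR → SGD → CHF → USD: 1 ÷ 0.013276 × 0.017363 ÷ 1.3138 ÷ 0.95981 = 1.037153
Product > 1; profitable direction is USD → INR → SGD → CHF → USD.

1.0372 (arbitrage exists)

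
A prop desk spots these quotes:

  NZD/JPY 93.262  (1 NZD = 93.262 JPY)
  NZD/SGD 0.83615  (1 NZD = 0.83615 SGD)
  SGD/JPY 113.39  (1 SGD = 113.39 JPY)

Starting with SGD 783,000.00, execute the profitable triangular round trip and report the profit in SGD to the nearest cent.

Profitable loop is SGD → JPY → NZD → SGD:
SGD 783,000.00 × 113.39 = JPY 88,784,370
JPY 88,784,370 ÷ 93.262 = NZD 951,988.70
NZD 951,988.70 × 0.83615 = SGD 796,005.35
Profit = SGD 796,005.35 − SGD 783,000.00

Profit: SGD 13,005.35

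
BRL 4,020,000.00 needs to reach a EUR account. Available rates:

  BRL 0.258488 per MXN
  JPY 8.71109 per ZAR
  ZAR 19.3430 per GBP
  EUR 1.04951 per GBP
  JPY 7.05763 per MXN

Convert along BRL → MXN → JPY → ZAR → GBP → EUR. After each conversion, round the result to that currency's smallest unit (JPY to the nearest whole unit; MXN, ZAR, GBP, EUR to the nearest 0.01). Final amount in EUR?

BRL 4,020,000.00 ÷ 0.258488 = MXN 15,551,979.20
MXN 15,551,979.20 × 7.05763 = JPY 109,760,115
JPY 109,760,115 ÷ 8.71109 = ZAR 12,600,043.74
ZAR 12,600,043.74 ÷ 19.3430 = GBP 651,400.70
GBP 651,400.70 × 1.04951 = EUR 683,651.55

EUR 683,651.55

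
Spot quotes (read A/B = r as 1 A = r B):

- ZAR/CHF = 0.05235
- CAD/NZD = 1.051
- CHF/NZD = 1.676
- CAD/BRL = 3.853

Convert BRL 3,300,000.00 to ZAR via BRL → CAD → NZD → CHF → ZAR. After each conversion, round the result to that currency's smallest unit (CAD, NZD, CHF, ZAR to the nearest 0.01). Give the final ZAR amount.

BRL 3,300,000.00 ÷ 3.853 = CAD 856,475.47
CAD 856,475.47 × 1.051 = NZD 900,155.72
NZD 900,155.72 ÷ 1.676 = CHF 537,085.75
CHF 537,085.75 ÷ 0.05235 = ZAR 10,259,517.67

ZAR 10,259,517.67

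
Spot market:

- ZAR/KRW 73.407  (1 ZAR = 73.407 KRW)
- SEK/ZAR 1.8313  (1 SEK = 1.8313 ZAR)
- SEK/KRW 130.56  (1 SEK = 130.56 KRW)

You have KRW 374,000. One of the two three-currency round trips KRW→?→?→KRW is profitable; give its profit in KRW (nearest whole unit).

Profit: KRW 11,087

Profitable loop is KRW → SEK → ZAR → KRW:
KRW 374,000 ÷ 130.56 = SEK 2,864.58
SEK 2,864.58 × 1.8313 = ZAR 5,245.91
ZAR 5,245.91 × 73.407 = KRW 385,087
Profit = KRW 385,087 − KRW 374,000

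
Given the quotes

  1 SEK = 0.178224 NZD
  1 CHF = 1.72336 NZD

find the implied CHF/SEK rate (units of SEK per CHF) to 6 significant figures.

CHF/SEK = 9.66963

1 CHF × 1.72336 = 1.72336 NZD
1.72336 NZD ÷ 0.178224 = 9.66963 SEK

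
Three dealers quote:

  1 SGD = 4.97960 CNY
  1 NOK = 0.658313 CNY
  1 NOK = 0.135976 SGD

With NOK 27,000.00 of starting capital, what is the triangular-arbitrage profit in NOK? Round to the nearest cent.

Profitable loop is NOK → SGD → CNY → NOK:
NOK 27,000.00 × 0.135976 = SGD 3,671.35
SGD 3,671.35 × 4.97960 = CNY 18,281.86
CNY 18,281.86 ÷ 0.658313 = NOK 27,770.78
Profit = NOK 27,770.78 − NOK 27,000.00

Profit: NOK 770.78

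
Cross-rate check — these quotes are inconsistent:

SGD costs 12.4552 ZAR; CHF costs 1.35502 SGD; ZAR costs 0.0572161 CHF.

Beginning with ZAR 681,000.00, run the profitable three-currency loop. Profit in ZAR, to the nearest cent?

Profit: ZAR 24,232.71

Profitable loop is ZAR → SGD → CHF → ZAR:
ZAR 681,000.00 ÷ 12.4552 = SGD 54,675.96
SGD 54,675.96 ÷ 1.35502 = CHF 40,350.67
CHF 40,350.67 ÷ 0.0572161 = ZAR 705,232.71
Profit = ZAR 705,232.71 − ZAR 681,000.00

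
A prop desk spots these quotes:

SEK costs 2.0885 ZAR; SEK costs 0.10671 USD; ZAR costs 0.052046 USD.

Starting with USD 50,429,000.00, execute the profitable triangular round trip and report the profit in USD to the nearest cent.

Profit: USD 939,522.37

Profitable loop is USD → SEK → ZAR → USD:
USD 50,429,000.00 ÷ 0.10671 = SEK 472,579,889.42
SEK 472,579,889.42 × 2.0885 = ZAR 986,983,099.05
ZAR 986,983,099.05 × 0.052046 = USD 51,368,522.37
Profit = USD 51,368,522.37 − USD 50,429,000.00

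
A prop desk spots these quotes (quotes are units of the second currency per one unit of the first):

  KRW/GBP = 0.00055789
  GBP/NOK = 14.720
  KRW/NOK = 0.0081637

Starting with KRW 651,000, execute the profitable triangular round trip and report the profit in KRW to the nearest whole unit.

Profitable loop is KRW → GBP → NOK → KRW:
KRW 651,000 × 0.00055789 = GBP 363.19
GBP 363.19 × 14.720 = NOK 5,346.10
NOK 5,346.10 ÷ 0.0081637 = KRW 654,863
Profit = KRW 654,863 − KRW 651,000

Profit: KRW 3,863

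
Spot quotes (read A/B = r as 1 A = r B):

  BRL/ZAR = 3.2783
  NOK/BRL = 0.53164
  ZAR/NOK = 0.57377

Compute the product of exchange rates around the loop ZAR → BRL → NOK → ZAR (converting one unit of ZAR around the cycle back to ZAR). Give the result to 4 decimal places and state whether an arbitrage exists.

1.0000 (no arbitrage)

Around ZAR → BRL → NOK → ZAR: 1 ÷ 3.2783 ÷ 0.53164 ÷ 0.57377 = 0.999990
Product ≈ 1 (deviation 0.001%, within rounding noise).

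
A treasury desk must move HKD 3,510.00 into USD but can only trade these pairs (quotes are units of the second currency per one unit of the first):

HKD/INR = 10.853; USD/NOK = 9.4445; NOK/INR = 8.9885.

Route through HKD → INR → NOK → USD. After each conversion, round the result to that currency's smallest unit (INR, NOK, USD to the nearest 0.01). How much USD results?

USD 448.74

HKD 3,510.00 × 10.853 = INR 38,094.03
INR 38,094.03 ÷ 8.9885 = NOK 4,238.09
NOK 4,238.09 ÷ 9.4445 = USD 448.74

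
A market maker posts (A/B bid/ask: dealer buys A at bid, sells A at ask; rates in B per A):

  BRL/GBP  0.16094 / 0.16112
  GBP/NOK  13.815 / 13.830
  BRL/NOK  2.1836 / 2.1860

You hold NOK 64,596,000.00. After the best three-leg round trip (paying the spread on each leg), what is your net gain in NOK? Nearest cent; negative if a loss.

Best loop NOK → BRL → GBP → NOK:
NOK 64,596,000.00 ÷ 2.1860 (buy BRL at ask) = BRL 29,549,862.76
BRL 29,549,862.76 × 0.16094 (sell BRL at bid) = GBP 4,755,754.91
GBP 4,755,754.91 × 13.815 (sell GBP at bid) = NOK 65,700,754.12

Net profit: NOK 1,104,754.12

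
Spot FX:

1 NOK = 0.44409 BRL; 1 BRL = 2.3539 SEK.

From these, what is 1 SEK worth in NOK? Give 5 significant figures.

1 SEK ÷ 2.3539 = 0.424827 BRL
0.424827 BRL ÷ 0.44409 = 0.956623 NOK

SEK/NOK = 0.95662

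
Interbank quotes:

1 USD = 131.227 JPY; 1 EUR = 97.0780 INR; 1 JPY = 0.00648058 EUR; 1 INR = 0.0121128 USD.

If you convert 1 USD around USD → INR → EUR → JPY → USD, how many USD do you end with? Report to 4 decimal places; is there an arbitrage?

1.0000 (no arbitrage)

Around USD → INR → EUR → JPY → USD: 1 ÷ 0.0121128 ÷ 97.0780 ÷ 0.00648058 ÷ 131.227 = 0.999994
Product ≈ 1 (deviation 0.001%, within rounding noise).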